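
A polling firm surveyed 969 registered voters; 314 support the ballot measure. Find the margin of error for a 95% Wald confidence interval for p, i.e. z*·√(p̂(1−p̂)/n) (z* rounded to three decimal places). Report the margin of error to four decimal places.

p̂ = 314/969 = 0.32405.
Standard error of p̂: √(0.219040/969) = √0.000226047 = 0.015035.
For 95% confidence, z* = 1.960.
ME = 1.960·0.015035 = 0.0295.

ME = 0.0295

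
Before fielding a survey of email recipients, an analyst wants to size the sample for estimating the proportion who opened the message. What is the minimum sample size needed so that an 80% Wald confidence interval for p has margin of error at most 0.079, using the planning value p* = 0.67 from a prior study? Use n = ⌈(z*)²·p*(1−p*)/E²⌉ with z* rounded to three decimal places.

z* = 1.282 at the 80% level.
p*(1−p*) = 0.67·0.33 = 0.2211.
Required n before rounding: 1.643524 × 0.2211 / 0.079² = 58.225.
Rounding up, n = 59.

n = 59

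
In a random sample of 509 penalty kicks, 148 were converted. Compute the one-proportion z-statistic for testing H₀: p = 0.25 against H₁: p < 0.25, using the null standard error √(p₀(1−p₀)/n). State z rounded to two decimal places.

z = 2.12

The sample proportion is 148/509 = 0.29077.
Null standard error: √(0.25·0.75/509) = √0.000368369 = 0.019193.
Test statistic: z = 0.04077/0.019193 = 2.12.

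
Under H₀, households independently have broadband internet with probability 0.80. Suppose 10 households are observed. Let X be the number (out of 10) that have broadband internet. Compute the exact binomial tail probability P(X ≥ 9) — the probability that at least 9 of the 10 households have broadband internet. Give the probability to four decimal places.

X is binomial with n = 10 and p = 0.80.
P(X ≥ 9) = C(10,9)·0.80^9·0.20^1 + C(10,10)·0.80^10·0.20^0.
= 0.268435 + 0.107374 = 0.3758.

P = 0.3758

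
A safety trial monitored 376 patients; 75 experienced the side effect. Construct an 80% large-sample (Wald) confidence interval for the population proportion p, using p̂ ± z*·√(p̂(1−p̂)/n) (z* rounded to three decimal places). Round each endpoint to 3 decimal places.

(0.173, 0.226)

With x = 75 successes in n = 376, p̂ = 0.19947.
SE = √(p̂(1−p̂)/n) = √(0.159681/376) = 0.020608.
The 80% critical value is z* = 1.282.
Margin of error: 1.282 × 0.020608 = 0.02642.
Interval: 0.19947 ± 0.02642 → (0.173, 0.226).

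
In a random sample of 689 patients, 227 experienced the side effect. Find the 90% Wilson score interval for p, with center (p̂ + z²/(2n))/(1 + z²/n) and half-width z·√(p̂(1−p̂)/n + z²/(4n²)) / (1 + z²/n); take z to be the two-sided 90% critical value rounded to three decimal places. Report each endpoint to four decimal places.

p̂ = 227/689 = 0.32946; z = 1.645, so z² = 2.706025.
Denominator 1 + z²/n = 1 + 2.706025/689 = 1.003927.
Center = (0.32946 + 0.001964)/1.003927 = 0.33013.
Radicand: p̂(1−p̂)/n + z²/(4n²) = 0.000320634 + 0.000001425 = 0.000322059.
Half-width = 1.645·√0.000322059/1.003927 = 0.02941.
So the interval runs from 0.3007 to 0.3595.

(0.3007, 0.3595)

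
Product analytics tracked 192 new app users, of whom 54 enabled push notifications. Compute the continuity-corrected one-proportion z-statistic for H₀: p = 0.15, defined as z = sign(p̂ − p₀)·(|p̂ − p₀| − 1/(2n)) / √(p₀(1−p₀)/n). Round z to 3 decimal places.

The sample proportion is 54/192 = 0.28125. p̂ − p₀ = 0.131250.
Continuity correction 1/(2n) = 1/384 = 0.002604.
Corrected numerator: |0.131250| − 0.002604 = 0.128646.
Under H₀, SE = √(p₀(1−p₀)/n) = √(0.15·0.85/192) = √0.000664063 = 0.025769.
z = +0.128646/0.025769 = 4.992.

z = 4.992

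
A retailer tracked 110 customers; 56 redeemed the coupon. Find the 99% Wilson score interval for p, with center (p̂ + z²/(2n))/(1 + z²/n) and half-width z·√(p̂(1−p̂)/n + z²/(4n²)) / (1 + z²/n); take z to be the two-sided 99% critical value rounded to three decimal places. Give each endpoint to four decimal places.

(0.3893, 0.6278)

p̂ = 56/110 = 0.50909; z = 2.576, so z² = 6.635776.
Denominator 1 + z²/n = 1 + 6.635776/110 = 1.060325.
Center = (0.50909 + 0.030163)/1.060325 = 0.50857.
Radicand: p̂(1−p̂)/n + z²/(4n²) = 0.002271976 + 0.000137103 = 0.002409079.
Half-width = 2.576·√0.002409079/1.060325 = 0.11924.
CI: 0.50857 ± 0.11924 = (0.3893, 0.6278).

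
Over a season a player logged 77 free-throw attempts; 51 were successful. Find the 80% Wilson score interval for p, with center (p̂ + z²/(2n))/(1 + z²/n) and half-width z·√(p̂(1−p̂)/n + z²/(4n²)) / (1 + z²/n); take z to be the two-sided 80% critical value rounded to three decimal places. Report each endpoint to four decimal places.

Here p̂ = 51/77 = 0.66234 and z = 1.282 (z² = 1.643524).
Denominator 1 + z²/n = 1 + 1.643524/77 = 1.021344.
Adjusted center: (0.66234 + z²/(2n))/1.021344 = 0.65895.
Radicand: p̂(1−p̂)/n + z²/(4n²) = 0.002904500 + 0.000069300 = 0.002973800.
Half-width = 1.282·√0.002973800/1.021344 = 0.06845.
Interval: 0.65895 ± 0.06845 → (0.5905, 0.7274).

(0.5905, 0.7274)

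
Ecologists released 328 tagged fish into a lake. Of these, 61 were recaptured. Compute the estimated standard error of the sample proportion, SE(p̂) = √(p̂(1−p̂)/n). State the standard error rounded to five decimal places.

Sample proportion p̂ = 61/328 = 0.18598.
p̂(1−p̂) = 0.151391.
SE = √(0.151391/328) = 0.02148.

SE = 0.02148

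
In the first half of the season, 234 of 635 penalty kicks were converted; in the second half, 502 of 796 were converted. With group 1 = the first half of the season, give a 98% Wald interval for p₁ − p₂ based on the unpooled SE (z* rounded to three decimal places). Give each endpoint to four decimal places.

p̂₁ = 0.36850, p̂₂ = 0.63065, so the observed difference is -0.26215.
Unpooled SE = √(p̂₁(1−p̂₁)/n₁ + p̂₂(1−p̂₂)/n₂) = √(0.000366471 + 0.000292625) = 0.025673.
For 98% confidence, z* = 2.326. Margin = 2.326·0.025673 = 0.05972.
Interval: -0.26215 ± 0.05972 → (-0.3219, -0.2024).

(-0.3219, -0.2024)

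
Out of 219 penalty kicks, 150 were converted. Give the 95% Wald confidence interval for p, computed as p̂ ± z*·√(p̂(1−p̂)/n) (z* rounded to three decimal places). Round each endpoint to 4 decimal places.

(0.6234, 0.7465)

p̂ = 150/219 = 0.68493.
Standard error of p̂: √(0.215800/219) = √0.000985390 = 0.031391.
The 95% critical value is z* = 1.960.
Margin of error: 1.960 × 0.031391 = 0.06153.
Interval: 0.68493 ± 0.06153 → (0.6234, 0.7465).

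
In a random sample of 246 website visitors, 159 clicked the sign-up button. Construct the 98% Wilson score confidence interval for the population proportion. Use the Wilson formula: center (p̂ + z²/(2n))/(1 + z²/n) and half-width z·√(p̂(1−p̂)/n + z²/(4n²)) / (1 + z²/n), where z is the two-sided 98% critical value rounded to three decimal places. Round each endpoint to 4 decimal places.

Here p̂ = 159/246 = 0.64634 and z = 2.326 (z² = 5.410276).
Denominator 1 + z²/n = 1 + 5.410276/246 = 1.021993.
Center = (0.64634 + 0.010996)/1.021993 = 0.64319.
Radicand: p̂(1−p̂)/n + z²/(4n²) = 0.000929204 + 0.000022351 = 0.000951555.
Half-width = z·√(radicand)/denom = 2.326·0.030847/1.021993 = 0.07021.
So the interval runs from 0.5730 to 0.7134.

(0.5730, 0.7134)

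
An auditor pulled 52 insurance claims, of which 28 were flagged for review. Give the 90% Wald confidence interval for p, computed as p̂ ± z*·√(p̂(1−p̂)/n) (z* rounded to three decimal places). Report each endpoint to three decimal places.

The sample proportion is 28/52 = 0.53846.
Standard error of p̂: √(0.248521/52) = √0.004779244 = 0.069132.
The 90% critical value is z* = 1.645.
Margin = 1.645·0.069132 = 0.11372.
Interval: 0.53846 ± 0.11372 → (0.425, 0.652).

(0.425, 0.652)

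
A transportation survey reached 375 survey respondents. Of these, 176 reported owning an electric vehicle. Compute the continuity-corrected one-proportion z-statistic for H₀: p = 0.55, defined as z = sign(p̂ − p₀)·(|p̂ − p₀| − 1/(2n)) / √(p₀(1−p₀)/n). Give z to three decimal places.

p̂ = 176/375 = 0.46933. p̂ − p₀ = -0.080667.
Continuity correction 1/(2n) = 1/750 = 0.001333.
Corrected numerator: |-0.080667| − 0.001333 = 0.079334.
SE₀ = √(0.55·0.45/375) = 0.025690.
z = −0.079334/0.025690 = -3.088.

z = -3.088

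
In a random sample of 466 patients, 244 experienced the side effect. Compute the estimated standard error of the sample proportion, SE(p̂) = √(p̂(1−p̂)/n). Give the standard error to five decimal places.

SE = 0.02314

Sample proportion p̂ = 244/466 = 0.52361.
p̂(1−p̂) = 0.249443.
Dividing by n and taking the root: √0.000535285 = 0.02314.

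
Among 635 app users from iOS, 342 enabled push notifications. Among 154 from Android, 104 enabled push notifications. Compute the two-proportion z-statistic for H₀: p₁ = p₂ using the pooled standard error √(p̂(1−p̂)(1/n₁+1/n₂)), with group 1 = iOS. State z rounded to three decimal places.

Sample proportions: p̂₁ = 342/635 = 0.53858 and p̂₂ = 104/154 = 0.67532.
Pooled p̂ = (342+104)/(635+154) = 446/789 = 0.56527.
SE = √[p̂(1−p̂)(1/n₁+1/n₂)] = √[0.56527·0.43473·(1/635+1/154)] ≈ 0.044528.
z = -0.13674/0.044528 = -3.071.

z = -3.071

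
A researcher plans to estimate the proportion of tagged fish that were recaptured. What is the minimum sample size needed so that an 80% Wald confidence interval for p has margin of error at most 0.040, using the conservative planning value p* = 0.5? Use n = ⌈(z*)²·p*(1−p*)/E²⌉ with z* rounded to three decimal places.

n = 257

The 80% critical value is z* = 1.282.
p*(1−p*) = 0.50·0.50 = 0.2500.
(z*)²·p*(1−p*)/E² = 1.643524·0.2500/0.001600 = 256.801.
⌈256.801⌉ = 257.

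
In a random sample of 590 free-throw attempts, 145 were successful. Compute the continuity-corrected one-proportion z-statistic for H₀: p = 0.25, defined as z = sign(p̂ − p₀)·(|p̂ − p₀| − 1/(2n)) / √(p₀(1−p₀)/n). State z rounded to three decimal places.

Sample proportion p̂ = 145/590 = 0.24576. p̂ − p₀ = -0.004237.
Continuity correction 1/(2n) = 1/1180 = 0.000847.
Corrected numerator: |-0.004237| − 0.000847 = 0.003390.
Null standard error: √(0.25·0.75/590) = √0.000317797 = 0.017827.
z = (−)0.003390/0.017827 = -0.190.

z = -0.190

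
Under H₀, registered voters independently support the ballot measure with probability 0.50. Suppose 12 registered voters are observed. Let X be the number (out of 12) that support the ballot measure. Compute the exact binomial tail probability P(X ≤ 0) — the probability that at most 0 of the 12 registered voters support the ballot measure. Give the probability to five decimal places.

P = 0.00024

X is binomial with n = 12 and p = 0.50.
P(X ≤ 0) = C(12,0)·0.50^0·0.50^12.
= 0.000244 = 0.00024.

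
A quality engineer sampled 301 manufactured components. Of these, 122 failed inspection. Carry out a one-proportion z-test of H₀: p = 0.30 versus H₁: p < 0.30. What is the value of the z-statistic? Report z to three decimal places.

p̂ = 122/301 = 0.40532.
SE₀ = √(0.30·0.70/301) = 0.026414.
z = (p̂ − p₀)/SE = (0.40532 − 0.30)/0.026414 = 3.987.

z = 3.987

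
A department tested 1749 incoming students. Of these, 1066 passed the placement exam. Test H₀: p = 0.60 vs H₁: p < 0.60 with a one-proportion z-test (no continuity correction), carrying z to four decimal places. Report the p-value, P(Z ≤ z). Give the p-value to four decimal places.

p-value = 0.7911

Sample proportion p̂ = 1066/1749 = 0.60949.
Under H₀, SE = √(p₀(1−p₀)/n) = √(0.60·0.40/1749) = √0.000137221 = 0.011714.
Test statistic (full precision, shown to 4 dp): z = (1066/1749 − 0.60)/SE₀ ≈ 0.8102.
From the standard normal, P(Z ≤ z) = 0.7911.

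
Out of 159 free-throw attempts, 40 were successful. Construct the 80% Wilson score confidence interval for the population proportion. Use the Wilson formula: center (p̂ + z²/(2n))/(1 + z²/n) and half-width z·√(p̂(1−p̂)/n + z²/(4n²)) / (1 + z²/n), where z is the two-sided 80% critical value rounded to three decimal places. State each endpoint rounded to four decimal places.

Here p̂ = 40/159 = 0.25157 and z = 1.282 (z² = 1.643524).
Denominator 1 + z²/n = 1 + 1.643524/159 = 1.010337.
Center = (0.25157 + 0.005168)/1.010337 = 0.25411.
Radicand: p̂(1−p̂)/n + z²/(4n²) = 0.001184174 + 0.000016253 = 0.001200427.
Half-width = z·√(radicand)/denom = 1.282·0.034647/1.010337 = 0.04396.
CI: 0.25411 ± 0.04396 = (0.2102, 0.2981).

(0.2102, 0.2981)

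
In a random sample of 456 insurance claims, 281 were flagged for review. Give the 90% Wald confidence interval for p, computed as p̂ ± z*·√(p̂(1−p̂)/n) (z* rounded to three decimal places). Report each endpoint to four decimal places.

With x = 281 successes in n = 456, p̂ = 0.61623.
SE = √(p̂(1−p̂)/n) = √(0.236491/456) = 0.022773.
The 90% critical value is z* = 1.645.
Margin = 1.645·0.022773 = 0.03746.
Interval: 0.61623 ± 0.03746 → (0.5788, 0.6537).

(0.5788, 0.6537)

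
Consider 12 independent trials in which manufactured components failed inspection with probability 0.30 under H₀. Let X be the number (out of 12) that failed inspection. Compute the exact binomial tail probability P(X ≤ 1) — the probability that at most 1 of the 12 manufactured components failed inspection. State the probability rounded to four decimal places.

X is binomial with n = 12 and p = 0.30.
P(X ≤ 1) = C(12,0)·0.30^0·0.70^12 + C(12,1)·0.30^1·0.70^11.
= 0.013841 + 0.071184 = 0.0850.

P = 0.0850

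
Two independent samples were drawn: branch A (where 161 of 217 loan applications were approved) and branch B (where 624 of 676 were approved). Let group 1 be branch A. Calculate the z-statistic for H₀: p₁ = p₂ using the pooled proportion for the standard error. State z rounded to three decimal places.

z = -7.120

Sample proportions: p̂₁ = 161/217 = 0.74194 and p̂₂ = 624/676 = 0.92308.
Pooled p̂ = (161+624)/(217+676) = 785/893 = 0.87906.
SE = √[p̂(1−p̂)(1/n₁+1/n₂)] = √[0.87906·0.12094·(1/217+1/676)] ≈ 0.025440.
z = -0.18114/0.025440 = -7.120.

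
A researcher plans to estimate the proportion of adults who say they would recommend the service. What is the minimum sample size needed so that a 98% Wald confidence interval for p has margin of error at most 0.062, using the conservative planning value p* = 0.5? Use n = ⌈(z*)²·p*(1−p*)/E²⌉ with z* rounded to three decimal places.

n = 352

For 98% confidence, z* = 2.326.
p*(1−p*) = 0.50·0.50 = 0.2500.
(z*)²·p*(1−p*)/E² = 5.410276·0.2500/0.003844 = 351.865.
⌈351.865⌉ = 352.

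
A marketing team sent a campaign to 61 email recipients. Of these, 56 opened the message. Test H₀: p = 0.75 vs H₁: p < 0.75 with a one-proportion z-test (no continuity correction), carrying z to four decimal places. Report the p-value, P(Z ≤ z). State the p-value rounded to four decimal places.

p-value = 0.9988

With x = 56 successes in n = 61, p̂ = 0.91803.
Null standard error: √(0.75·0.25/61) = √0.003073770 = 0.055442.
z = (p̂ − p₀)/SE = (56/61 − 0.75)/0.055442 ≈ 3.0308.
From the standard normal, P(Z ≤ z) = 0.9988.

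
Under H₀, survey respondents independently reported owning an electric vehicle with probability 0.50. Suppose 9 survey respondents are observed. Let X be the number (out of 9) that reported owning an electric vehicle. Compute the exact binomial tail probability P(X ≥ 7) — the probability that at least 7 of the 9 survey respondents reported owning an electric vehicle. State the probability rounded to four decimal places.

P = 0.0898

X is binomial with n = 9 and p = 0.50.
P(X ≥ 7) = C(9,7)·0.50^7·0.50^2 + C(9,8)·0.50^8·0.50^1 + C(9,9)·0.50^9·0.50^0.
= 0.070312 + 0.017578 + 0.001953 = 0.0898.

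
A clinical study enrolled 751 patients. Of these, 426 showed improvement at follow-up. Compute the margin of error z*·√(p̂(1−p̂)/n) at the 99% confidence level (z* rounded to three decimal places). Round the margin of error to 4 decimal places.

The sample proportion is 426/751 = 0.56724.
SE(p̂) = √(0.56724·0.43276/751) = 0.018080.
z* = 2.576 at the 99% level.
So ME = 0.0466.

ME = 0.0466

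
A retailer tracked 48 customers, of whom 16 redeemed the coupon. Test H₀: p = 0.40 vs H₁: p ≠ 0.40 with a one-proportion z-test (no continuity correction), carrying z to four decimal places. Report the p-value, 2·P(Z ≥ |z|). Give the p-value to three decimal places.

p-value = 0.346

With x = 16 successes in n = 48, p̂ = 0.33333.
Null standard error: √(0.40·0.60/48) = √0.005000000 = 0.070711.
Test statistic (full precision, shown to 4 dp): z = (16/48 − 0.40)/SE₀ ≈ -0.9428.
From the standard normal, 2·P(Z ≥ |z|) = 0.346.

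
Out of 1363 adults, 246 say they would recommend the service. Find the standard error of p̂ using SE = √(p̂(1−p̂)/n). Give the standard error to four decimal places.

The sample proportion is 246/1363 = 0.18048.
p̂(1−p̂) = 0.18048·0.81952 = 0.147907.
SE = √(0.147907/1363) = 0.0104.

SE = 0.0104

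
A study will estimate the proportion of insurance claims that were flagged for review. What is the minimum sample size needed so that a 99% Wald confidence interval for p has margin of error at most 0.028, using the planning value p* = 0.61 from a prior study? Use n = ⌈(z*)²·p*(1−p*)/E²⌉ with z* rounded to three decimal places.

z* = 2.576 at the 99% level.
p*(1−p*) = 0.61·0.39 = 0.2379.
Required n before rounding: 6.635776 × 0.2379 / 0.028² = 2013.586.
Rounding up, n = 2014.

n = 2014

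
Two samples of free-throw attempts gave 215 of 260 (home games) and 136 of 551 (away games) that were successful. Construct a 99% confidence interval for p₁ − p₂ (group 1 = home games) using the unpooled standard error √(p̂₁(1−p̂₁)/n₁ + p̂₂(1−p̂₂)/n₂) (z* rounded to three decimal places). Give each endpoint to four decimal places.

(0.5033, 0.6569)

p̂₁ = 0.82692, p̂₂ = 0.24682, so the observed difference is 0.58010.
SE = √(0.000550467 + 0.000337390) = √0.000887857 = 0.029797.
For 99% confidence, z* = 2.576. Margin = 2.576·0.029797 = 0.07676.
Interval: 0.58010 ± 0.07676 → (0.5033, 0.6569).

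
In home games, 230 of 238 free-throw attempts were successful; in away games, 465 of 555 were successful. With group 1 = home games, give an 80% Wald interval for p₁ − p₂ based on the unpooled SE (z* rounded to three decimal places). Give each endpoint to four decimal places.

p̂₁ = 230/238 = 0.96639, p̂₂ = 465/555 = 0.83784; p̂₁ − p̂₂ = 0.12855.
Unpooled SE = √(p̂₁(1−p̂₁)/n₁ + p̂₂(1−p̂₂)/n₂) = √(0.000136486 + 0.000244803) = 0.019527.
The 80% critical value is z* = 1.282. Margin of error = 0.02503.
So the interval runs from 0.1035 to 0.1536.

(0.1035, 0.1536)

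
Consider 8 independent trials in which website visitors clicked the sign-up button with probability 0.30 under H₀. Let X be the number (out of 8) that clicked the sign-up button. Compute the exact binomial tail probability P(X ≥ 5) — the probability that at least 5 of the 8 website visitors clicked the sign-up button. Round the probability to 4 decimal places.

P = 0.0580

X is binomial with n = 8 and p = 0.30.
P(X ≥ 5) = C(8,5)·0.30^5·0.70^3 + C(8,6)·0.30^6·0.70^2 + C(8,7)·0.30^7·0.70^1 + C(8,8)·0.30^8·0.70^0.
= 0.046675 + 0.010002 + 0.001225 + 0.000066 = 0.0580.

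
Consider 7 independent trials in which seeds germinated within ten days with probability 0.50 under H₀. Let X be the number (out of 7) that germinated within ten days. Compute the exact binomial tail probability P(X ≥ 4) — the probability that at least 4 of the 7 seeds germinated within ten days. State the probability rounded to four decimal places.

P = 0.5000

X is binomial with n = 7 and p = 0.50.
P(X ≥ 4) = C(7,4)·0.50^4·0.50^3 + C(7,5)·0.50^5·0.50^2 + C(7,6)·0.50^6·0.50^1 + C(7,7)·0.50^7·0.50^0.
= 0.273438 + 0.164062 + 0.054688 + 0.007812 = 0.5000.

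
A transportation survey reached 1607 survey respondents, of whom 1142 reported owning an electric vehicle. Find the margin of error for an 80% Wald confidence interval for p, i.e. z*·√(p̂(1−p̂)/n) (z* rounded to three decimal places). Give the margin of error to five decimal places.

The sample proportion is 1142/1607 = 0.71064.
SE = √(p̂(1−p̂)/n) = √(0.205630/1607) = 0.011312.
For 80% confidence, z* = 1.282.
ME = 1.282·0.011312 = 0.01450.

ME = 0.01450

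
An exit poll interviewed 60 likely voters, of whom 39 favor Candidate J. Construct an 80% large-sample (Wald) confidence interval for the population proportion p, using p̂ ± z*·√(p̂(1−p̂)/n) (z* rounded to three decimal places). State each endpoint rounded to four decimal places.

With x = 39 successes in n = 60, p̂ = 0.65000.
Standard error of p̂: √(0.227500/60) = √0.003791667 = 0.061577.
For 80% confidence, z* = 1.282.
Margin = 1.282·0.061577 = 0.07894.
Interval: 0.65000 ± 0.07894 → (0.5711, 0.7289).

(0.5711, 0.7289)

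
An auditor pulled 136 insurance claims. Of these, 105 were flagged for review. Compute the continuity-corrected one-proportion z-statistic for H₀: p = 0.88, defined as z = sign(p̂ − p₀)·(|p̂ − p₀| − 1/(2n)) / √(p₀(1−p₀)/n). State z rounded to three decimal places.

Sample proportion p̂ = 105/136 = 0.77206. p̂ − p₀ = -0.107941.
1/(2n) = 0.003676.
Corrected numerator: |-0.107941| − 0.003676 = 0.104265.
Null standard error: √(0.88·0.12/136) = √0.000776471 = 0.027865.
z = −0.104265/0.027865 = -3.742.

z = -3.742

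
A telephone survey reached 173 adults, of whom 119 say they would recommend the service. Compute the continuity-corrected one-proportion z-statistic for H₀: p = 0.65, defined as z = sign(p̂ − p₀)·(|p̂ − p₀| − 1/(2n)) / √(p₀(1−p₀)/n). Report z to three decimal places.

z = 0.964

p̂ = 119/173 = 0.68786. p̂ − p₀ = 0.037861.
Continuity correction 1/(2n) = 1/346 = 0.002890.
Corrected numerator: |0.037861| − 0.002890 = 0.034971.
Null standard error: √(0.65·0.35/173) = √0.001315029 = 0.036263.
z = +0.034971/0.036263 = 0.964.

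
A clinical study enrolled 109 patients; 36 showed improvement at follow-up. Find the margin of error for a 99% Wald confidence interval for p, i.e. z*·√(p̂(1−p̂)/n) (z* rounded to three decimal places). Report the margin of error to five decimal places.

ME = 0.11604

Sample proportion p̂ = 36/109 = 0.33028.
SE = √(p̂(1−p̂)/n) = √(0.221194/109) = 0.045048.
The 99% critical value is z* = 2.576.
So ME = 0.11604.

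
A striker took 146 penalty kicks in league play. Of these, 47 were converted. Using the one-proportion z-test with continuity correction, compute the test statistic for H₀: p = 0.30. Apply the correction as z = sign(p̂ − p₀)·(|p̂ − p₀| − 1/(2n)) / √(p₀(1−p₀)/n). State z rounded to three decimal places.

z = 0.488

The sample proportion is 47/146 = 0.32192. p̂ − p₀ = 0.021918.
1/(2n) = 0.003425.
Corrected numerator: |0.021918| − 0.003425 = 0.018493.
SE₀ = √(0.30·0.70/146) = 0.037926.
z = (+)0.018493/0.037926 = 0.488.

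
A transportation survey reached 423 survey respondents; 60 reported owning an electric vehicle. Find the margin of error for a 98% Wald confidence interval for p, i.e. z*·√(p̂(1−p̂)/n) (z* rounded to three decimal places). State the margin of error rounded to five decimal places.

With x = 60 successes in n = 423, p̂ = 0.14184.
SE = √(p̂(1−p̂)/n) = √(0.121724/423) = 0.016964.
For 98% confidence, z* = 2.326.
Margin of error = z*·SE = 2.326 × 0.016964 = 0.03946.

ME = 0.03946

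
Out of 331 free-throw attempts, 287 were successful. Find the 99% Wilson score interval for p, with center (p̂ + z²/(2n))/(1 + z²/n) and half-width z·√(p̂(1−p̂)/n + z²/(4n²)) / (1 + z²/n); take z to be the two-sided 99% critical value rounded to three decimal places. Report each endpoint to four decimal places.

Here p̂ = 287/331 = 0.86707 and z = 2.576 (z² = 6.635776).
1 + z²/n = 1.020048.
Adjusted center: (0.86707 + z²/(2n))/1.020048 = 0.85986.
Radicand: p̂(1−p̂)/n + z²/(4n²) = 0.000348217 + 0.000015142 = 0.000363359.
Half-width = 2.576·√0.000363359/1.020048 = 0.04814.
So the interval runs from 0.8117 to 0.9080.

(0.8117, 0.9080)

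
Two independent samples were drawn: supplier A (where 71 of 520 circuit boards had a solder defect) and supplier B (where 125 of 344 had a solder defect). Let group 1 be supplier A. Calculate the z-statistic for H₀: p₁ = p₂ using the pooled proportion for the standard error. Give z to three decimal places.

p̂₁ = 71/520 = 0.13654, p̂₂ = 125/344 = 0.36337.
Pooled p̂ = (71+125)/(520+344) = 196/864 = 0.22685.
Pooled SE = √[0.1753901·0.00483005] ≈ 0.029106.
z = -0.22683/0.029106 = -7.793.

z = -7.793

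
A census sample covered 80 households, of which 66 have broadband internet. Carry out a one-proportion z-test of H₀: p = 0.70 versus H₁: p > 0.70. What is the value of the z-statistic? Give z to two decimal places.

z = 2.44

p̂ = 66/80 = 0.82500.
Null standard error: √(0.70·0.30/80) = √0.002625000 = 0.051235.
z = (p̂ − p₀)/SE = (0.82500 − 0.70)/0.051235 = 2.44.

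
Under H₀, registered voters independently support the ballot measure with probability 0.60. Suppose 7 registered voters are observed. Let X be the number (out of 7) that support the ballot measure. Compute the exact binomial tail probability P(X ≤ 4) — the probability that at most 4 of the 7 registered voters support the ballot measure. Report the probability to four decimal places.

X ~ Binomial(n=7, p=0.60).
P(X ≤ 4) = Σ_{j=0}^{4} C(7,j)·0.60^j·0.40^{7−j}.
= 0.001638 + 0.017203 + 0.077414 + 0.193536 + 0.290304 = 0.5801.

P = 0.5801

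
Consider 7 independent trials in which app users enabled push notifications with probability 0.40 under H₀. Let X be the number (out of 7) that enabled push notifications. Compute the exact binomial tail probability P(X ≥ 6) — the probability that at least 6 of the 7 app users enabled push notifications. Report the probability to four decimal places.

P = 0.0188

X is binomial with n = 7 and p = 0.40.
P(X ≥ 6) = C(7,6)·0.40^6·0.60^1 + C(7,7)·0.40^7·0.60^0.
= 0.017203 + 0.001638 = 0.0188.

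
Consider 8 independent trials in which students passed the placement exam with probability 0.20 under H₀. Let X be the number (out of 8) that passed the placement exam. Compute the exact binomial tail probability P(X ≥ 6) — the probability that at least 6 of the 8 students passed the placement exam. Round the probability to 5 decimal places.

X is binomial with n = 8 and p = 0.20.
P(X ≥ 6) = C(8,6)·0.20^6·0.80^2 + C(8,7)·0.20^7·0.80^1 + C(8,8)·0.20^8·0.80^0.
= 0.001147 + 0.000082 + 0.000003 = 0.00123.

P = 0.00123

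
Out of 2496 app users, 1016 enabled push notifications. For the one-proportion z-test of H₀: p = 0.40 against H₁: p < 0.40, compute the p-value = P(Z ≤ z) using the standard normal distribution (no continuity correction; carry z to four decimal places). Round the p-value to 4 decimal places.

p-value = 0.7640

The sample proportion is 1016/2496 = 0.40705.
Null standard error: √(0.40·0.60/2496) = √0.000096154 = 0.009806.
z = (p̂ − p₀)/SE = (1016/2496 − 0.40)/0.009806 ≈ 0.7191.
p-value = P(Z ≤ z) with z = 0.7191 → 0.7640.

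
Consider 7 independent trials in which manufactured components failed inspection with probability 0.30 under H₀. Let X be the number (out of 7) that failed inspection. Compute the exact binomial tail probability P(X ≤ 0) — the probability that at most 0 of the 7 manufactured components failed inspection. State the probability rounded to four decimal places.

P = 0.0824

X ~ Binomial(n=7, p=0.30).
P(X ≤ 0) = C(7,0)·0.30^0·0.70^7.
= 0.082354 = 0.0824.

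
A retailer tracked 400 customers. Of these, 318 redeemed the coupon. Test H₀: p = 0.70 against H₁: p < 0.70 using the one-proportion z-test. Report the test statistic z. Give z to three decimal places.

z = 4.146

p̂ = 318/400 = 0.79500.
SE₀ = √(0.70·0.30/400) = 0.022913.
z = (p̂ − p₀)/SE = (0.79500 − 0.70)/0.022913 = 4.146.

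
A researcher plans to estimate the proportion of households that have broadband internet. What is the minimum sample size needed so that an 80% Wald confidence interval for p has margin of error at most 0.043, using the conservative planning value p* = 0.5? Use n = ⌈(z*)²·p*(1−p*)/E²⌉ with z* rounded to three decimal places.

The 80% critical value is z* = 1.282.
p*(1−p*) = 0.50·0.50 = 0.2500.
Required n before rounding: 1.643524 × 0.2500 / 0.043² = 222.218.
⌈222.218⌉ = 223.

n = 223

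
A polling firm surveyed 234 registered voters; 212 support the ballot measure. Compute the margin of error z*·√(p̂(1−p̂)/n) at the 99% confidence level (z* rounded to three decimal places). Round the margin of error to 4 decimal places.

ME = 0.0491

The sample proportion is 212/234 = 0.90598.
SE(p̂) = √(0.90598·0.09402/234) = 0.019079.
For 99% confidence, z* = 2.576.
Margin of error = z*·SE = 2.576 × 0.019079 = 0.0491.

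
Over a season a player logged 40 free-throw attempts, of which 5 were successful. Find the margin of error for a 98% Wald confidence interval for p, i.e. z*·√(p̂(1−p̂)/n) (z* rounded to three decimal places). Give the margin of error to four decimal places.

ME = 0.1216

Sample proportion p̂ = 5/40 = 0.12500.
SE = √(p̂(1−p̂)/n) = √(0.109375/40) = 0.052291.
z* = 2.326 at the 98% level.
So ME = 0.1216.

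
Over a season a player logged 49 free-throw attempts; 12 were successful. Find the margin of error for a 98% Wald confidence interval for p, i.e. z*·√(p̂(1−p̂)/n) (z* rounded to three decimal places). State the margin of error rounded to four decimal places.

ME = 0.1429

With x = 12 successes in n = 49, p̂ = 0.24490.
Standard error of p̂: √(0.184923/49) = √0.003773938 = 0.061432.
The 98% critical value is z* = 2.326.
Margin of error = z*·SE = 2.326 × 0.061432 = 0.1429.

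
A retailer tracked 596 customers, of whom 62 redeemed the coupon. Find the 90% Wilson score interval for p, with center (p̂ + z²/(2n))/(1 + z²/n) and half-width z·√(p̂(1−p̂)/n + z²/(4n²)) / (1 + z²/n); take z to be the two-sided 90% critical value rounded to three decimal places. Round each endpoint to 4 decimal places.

(0.0852, 0.1264)

Here p̂ = 62/596 = 0.10403 and z = 1.645 (z² = 2.706025).
Denominator 1 + z²/n = 1 + 2.706025/596 = 1.004540.
Adjusted center: (0.10403 + z²/(2n))/1.004540 = 0.10582.
Radicand: p̂(1−p̂)/n + z²/(4n²) = 0.000156385 + 0.000001904 = 0.000158289.
Half-width = z·√(radicand)/denom = 1.645·0.012581/1.004540 = 0.02060.
So the interval runs from 0.0852 to 0.1264.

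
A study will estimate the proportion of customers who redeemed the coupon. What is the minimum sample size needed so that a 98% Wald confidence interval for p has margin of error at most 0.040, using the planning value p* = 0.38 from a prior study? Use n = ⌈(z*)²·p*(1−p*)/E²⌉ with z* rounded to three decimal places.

z* = 2.326 at the 98% level.
p*(1−p*) = 0.38·0.62 = 0.2356.
Required n before rounding: 5.410276 × 0.2356 / 0.040² = 796.663.
⌈796.663⌉ = 797.

n = 797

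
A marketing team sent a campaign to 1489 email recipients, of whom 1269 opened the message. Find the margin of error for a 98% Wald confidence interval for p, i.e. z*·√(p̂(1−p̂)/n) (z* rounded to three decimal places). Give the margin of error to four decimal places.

With x = 1269 successes in n = 1489, p̂ = 0.85225.
Standard error of p̂: √(0.125920/1489) = √0.000084567 = 0.009196.
For 98% confidence, z* = 2.326.
So ME = 0.0214.

ME = 0.0214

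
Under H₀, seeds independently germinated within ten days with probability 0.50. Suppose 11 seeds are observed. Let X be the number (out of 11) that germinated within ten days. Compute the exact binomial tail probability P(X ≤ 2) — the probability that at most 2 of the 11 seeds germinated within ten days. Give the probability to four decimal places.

P = 0.0327

X is binomial with n = 11 and p = 0.50.
P(X ≤ 2) = C(11,0)·0.50^0·0.50^11 + C(11,1)·0.50^1·0.50^10 + C(11,2)·0.50^2·0.50^9.
= 0.000488 + 0.005371 + 0.026855 = 0.0327.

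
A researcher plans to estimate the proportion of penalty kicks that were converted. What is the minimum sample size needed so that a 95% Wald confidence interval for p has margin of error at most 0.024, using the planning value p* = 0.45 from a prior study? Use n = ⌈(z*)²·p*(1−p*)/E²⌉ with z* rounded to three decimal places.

n = 1651

For 95% confidence, z* = 1.960.
p*(1−p*) = 0.45·0.55 = 0.2475.
Required n before rounding: 3.841600 × 0.2475 / 0.024² = 1650.688.
⌈1650.688⌉ = 1651.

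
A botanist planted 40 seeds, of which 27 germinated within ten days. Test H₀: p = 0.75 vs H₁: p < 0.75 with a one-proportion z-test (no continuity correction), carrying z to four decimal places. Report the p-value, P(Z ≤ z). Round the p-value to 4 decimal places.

p-value = 0.1367

With x = 27 successes in n = 40, p̂ = 0.67500.
SE₀ = √(0.75·0.25/40) = 0.068465.
Test statistic (full precision, shown to 4 dp): z = (27/40 − 0.75)/SE₀ ≈ -1.0954.
p-value = P(Z ≤ z) with z = -1.0954 → 0.1367.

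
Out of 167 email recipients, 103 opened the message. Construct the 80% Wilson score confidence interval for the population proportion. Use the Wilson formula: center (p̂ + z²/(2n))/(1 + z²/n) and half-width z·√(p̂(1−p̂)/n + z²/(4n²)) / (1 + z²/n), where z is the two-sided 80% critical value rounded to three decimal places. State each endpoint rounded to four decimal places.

(0.5676, 0.6636)

Here p̂ = 103/167 = 0.61677 and z = 1.282 (z² = 1.643524).
Denominator 1 + z²/n = 1 + 1.643524/167 = 1.009841.
Center = (0.61677 + 0.004921)/1.009841 = 0.61563.
Radicand: p̂(1−p̂)/n + z²/(4n²) = 0.001415363 + 0.000014733 = 0.001430096.
Half-width = z·√(radicand)/denom = 1.282·0.037817/1.009841 = 0.04801.
CI: 0.61563 ± 0.04801 = (0.5676, 0.6636).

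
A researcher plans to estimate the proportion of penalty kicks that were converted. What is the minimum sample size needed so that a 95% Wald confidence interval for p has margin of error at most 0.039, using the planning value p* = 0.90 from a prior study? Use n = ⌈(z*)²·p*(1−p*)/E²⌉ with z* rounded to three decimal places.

n = 228

For 95% confidence, z* = 1.960.
p*(1−p*) = 0.0900.
Required n before rounding: 3.841600 × 0.0900 / 0.039² = 227.314.
⌈227.314⌉ = 228.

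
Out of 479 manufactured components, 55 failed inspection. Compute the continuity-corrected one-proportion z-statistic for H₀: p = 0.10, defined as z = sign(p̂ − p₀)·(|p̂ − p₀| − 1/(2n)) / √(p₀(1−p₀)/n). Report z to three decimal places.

z = 1.005

The sample proportion is 55/479 = 0.11482. p̂ − p₀ = 0.014823.
1/(2n) = 0.001044.
Corrected numerator: |0.014823| − 0.001044 = 0.013779.
Under H₀, SE = √(p₀(1−p₀)/n) = √(0.10·0.90/479) = √0.000187891 = 0.013707.
z = +0.013779/0.013707 = 1.005.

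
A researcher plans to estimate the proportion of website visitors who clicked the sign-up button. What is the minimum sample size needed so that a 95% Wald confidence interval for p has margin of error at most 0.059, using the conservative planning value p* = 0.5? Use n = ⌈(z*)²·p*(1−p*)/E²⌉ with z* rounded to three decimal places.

z* = 1.960 at the 95% level.
p*(1−p*) = 0.2500.
Required n before rounding: 3.841600 × 0.2500 / 0.059² = 275.898.
Rounding up, n = 276.

n = 276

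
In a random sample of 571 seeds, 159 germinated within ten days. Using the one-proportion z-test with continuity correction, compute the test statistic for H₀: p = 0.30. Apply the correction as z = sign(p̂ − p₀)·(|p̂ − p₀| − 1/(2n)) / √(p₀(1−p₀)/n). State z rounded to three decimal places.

z = -1.078

With x = 159 successes in n = 571, p̂ = 0.27846. p̂ − p₀ = -0.021541.
Continuity correction 1/(2n) = 1/1142 = 0.000876.
Corrected numerator: |-0.021541| − 0.000876 = 0.020665.
SE₀ = √(0.30·0.70/571) = 0.019177.
z = (−)0.020665/0.019177 = -1.078.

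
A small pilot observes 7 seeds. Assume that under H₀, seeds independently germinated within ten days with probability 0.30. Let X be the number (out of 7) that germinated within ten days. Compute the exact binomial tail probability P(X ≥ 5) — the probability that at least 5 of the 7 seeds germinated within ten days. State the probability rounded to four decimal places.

P = 0.0288

X is binomial with n = 7 and p = 0.30.
P(X ≥ 5) = C(7,5)·0.30^5·0.70^2 + C(7,6)·0.30^6·0.70^1 + C(7,7)·0.30^7·0.70^0.
= 0.025005 + 0.003572 + 0.000219 = 0.0288.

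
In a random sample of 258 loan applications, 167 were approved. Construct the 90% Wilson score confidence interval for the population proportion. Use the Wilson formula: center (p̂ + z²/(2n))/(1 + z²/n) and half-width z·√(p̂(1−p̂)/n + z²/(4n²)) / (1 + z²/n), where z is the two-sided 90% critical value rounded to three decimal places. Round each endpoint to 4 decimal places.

(0.5971, 0.6945)

Here p̂ = 167/258 = 0.64729 and z = 1.645 (z² = 2.706025).
1 + z²/n = 1.010488.
Center = (0.64729 + 0.005244)/1.010488 = 0.64576.
Radicand: p̂(1−p̂)/n + z²/(4n²) = 0.000884909 + 0.000010163 = 0.000895072.
Half-width = 1.645·√0.000895072/1.010488 = 0.04870.
Interval: 0.64576 ± 0.04870 → (0.5971, 0.6945).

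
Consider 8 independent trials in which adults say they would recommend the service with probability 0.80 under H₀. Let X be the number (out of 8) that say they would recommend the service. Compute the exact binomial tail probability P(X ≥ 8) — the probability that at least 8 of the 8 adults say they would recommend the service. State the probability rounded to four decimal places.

X ~ Binomial(n=8, p=0.80).
P(X ≥ 8) = C(8,8)·0.80^8·0.20^0.
= 0.167772 = 0.1678.

P = 0.1678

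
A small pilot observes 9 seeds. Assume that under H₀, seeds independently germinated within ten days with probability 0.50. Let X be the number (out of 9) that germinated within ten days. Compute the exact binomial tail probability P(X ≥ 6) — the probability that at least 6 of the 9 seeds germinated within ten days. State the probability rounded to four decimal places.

X is binomial with n = 9 and p = 0.50.
P(X ≥ 6) = C(9,6)·0.50^6·0.50^3 + C(9,7)·0.50^7·0.50^2 + C(9,8)·0.50^8·0.50^1 + C(9,9)·0.50^9·0.50^0.
= 0.164062 + 0.070312 + 0.017578 + 0.001953 = 0.2539.

P = 0.2539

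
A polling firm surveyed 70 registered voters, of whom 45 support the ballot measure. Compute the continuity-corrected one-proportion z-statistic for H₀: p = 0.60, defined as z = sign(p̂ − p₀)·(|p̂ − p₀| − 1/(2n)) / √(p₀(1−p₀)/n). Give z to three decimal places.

p̂ = 45/70 = 0.64286. p̂ − p₀ = 0.042857.
Continuity correction 1/(2n) = 1/140 = 0.007143.
Corrected numerator: |0.042857| − 0.007143 = 0.035714.
Under H₀, SE = √(p₀(1−p₀)/n) = √(0.60·0.40/70) = √0.003428571 = 0.058554.
z = +0.035714/0.058554 = 0.610.

z = 0.610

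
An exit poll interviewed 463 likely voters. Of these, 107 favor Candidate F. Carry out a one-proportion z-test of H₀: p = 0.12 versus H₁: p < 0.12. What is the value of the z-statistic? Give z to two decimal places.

z = 7.36

The sample proportion is 107/463 = 0.23110.
Under H₀, SE = √(p₀(1−p₀)/n) = √(0.12·0.88/463) = √0.000228078 = 0.015102.
z = (p̂ − p₀)/SE = (0.23110 − 0.12)/0.015102 = 7.36.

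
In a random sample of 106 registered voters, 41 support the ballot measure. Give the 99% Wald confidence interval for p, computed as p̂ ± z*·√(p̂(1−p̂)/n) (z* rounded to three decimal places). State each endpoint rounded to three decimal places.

With x = 41 successes in n = 106, p̂ = 0.38679.
Standard error of p̂: √(0.237184/106) = √0.002237585 = 0.047303.
z* = 2.576 at the 99% level.
Margin = 2.576·0.047303 = 0.12185.
Interval: 0.38679 ± 0.12185 → (0.265, 0.509).

(0.265, 0.509)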